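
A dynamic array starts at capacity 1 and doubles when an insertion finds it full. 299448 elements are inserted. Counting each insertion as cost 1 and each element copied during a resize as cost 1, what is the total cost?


n = 299448
Insertion costs: 299448
Resizes copy 1, 2, 4, ... up to the largest power of 2 that is <= n-1 = 299447, i.e. 262144.
Copy costs = 1 + 2 + 4 + 8 + 16 + 32 + 64 + 128 + 256 + 512 + 1024 + 2048 + 4096 + 8192 + 16384 + 32768 + 65536 + 131072 + 262144 = 524287
Total = 299448 + 524287 = 823735


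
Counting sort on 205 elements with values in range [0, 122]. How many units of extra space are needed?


Output array size: 205 (to store sorted result)
Count array size: 123 (one slot per possible value, range 0 to 122)
Total extra space = 205 + 123 = 328


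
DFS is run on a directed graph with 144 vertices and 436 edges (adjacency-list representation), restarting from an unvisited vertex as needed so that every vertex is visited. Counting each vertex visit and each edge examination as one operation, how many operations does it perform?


A full DFS traversal processes each vertex exactly once (push/pop on stack).
Each directed edge is examined once.
V = 144, E = 436
V + E = 580


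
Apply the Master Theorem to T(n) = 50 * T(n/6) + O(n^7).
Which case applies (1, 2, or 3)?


The Master Theorem: T(n) = a*T(n/b) + O(n^c)
  a = 50, b = 6, c = 7
log_b(a) = log_6(50) ~ 2.183
Compare b^c with a: 6^7 = 279936 > 50, so c > log_b(a).
Since c > log_b(a), Case 3 applies.
T(n) = O(n^7)
Master Theorem case = 3


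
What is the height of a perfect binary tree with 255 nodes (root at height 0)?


A perfect binary tree with 255 nodes:
  255 = 2^8 - 1
  Levels: 0, 1, ..., 7
  Height = 7


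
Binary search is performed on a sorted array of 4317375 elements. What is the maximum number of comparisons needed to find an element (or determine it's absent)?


Binary search halves the search space each comparison:
  Step 1: search space = 4317375 -> 2158687
  Step 2: search space = 2158687 -> 1079343
  Step 3: search space = 1079343 -> 539671
  Step 4: search space = 539671 -> 269835
  Step 5: search space = 269835 -> 134917
  Step 6: search space = 134917 -> 67458
  Step 7: search space = 67458 -> 33729
  Step 8: search space = 33729 -> 16864
  Step 9: search space = 16864 -> 8432
  Step 10: search space = 8432 -> 4216
  Step 11: search space = 4216 -> 2108
  Step 12: search space = 2108 -> 1054
  Step 13: search space = 1054 -> 527
  Step 14: search space = 527 -> 263
  Step 15: search space = 263 -> 131
  Step 16: search space = 131 -> 65
  Step 17: search space = 65 -> 32
  Step 18: search space = 32 -> 16
  Step 19: search space = 16 -> 8
  Step 20: search space = 8 -> 4
  Step 21: search space = 4 -> 2
  Step 22: search space = 2 -> 1
  Step 23: search space = 1 (final check)
Maximum comparisons = floor(log2(4317375)) + 1 = 22 + 1 = 23


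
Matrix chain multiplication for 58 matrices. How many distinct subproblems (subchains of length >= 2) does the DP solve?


Subproblems are indexed by (i, j) where i < j.
Number of such pairs = n*(n-1)/2
= 58 * 57 / 2
= 1653


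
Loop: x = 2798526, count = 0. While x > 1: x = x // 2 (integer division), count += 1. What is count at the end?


The variable x halves each step:
x = 2798526 -> 1399263 -> 699631 -> 349815 -> 174907 -> 87453 -> 43726 -> 21863 -> 10931 -> 5465 -> 2732 -> 1366 -> 683 -> 341 -> 170 -> 85 -> 42 -> 21 -> 10 -> 5 -> 2 -> 1
Number of halvings = floor(log2(2798526)) = 21


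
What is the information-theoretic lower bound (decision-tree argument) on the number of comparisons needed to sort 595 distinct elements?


A binary decision tree of height h has at most 2^h leaves and needs at least n! of them, so h >= ceil(log2(n!)).
595! is far too large to multiply out, so use Stirling's series:
  ln(n!) ~ n ln n - n + (1/2) ln(2 pi n) + 1/(12n)  (error below 1/(360 n^3), negligible here)
  ln(595) = 6.3885614
  n ln n = 595 * 6.3885614 = 3801.1940
  (1/2) ln(2 pi * 595) = (1/2) ln(3738.4953) = 4.1132
  1/(12*595) = 0.0001
  ln(595!) ~ 3801.1940 - 595 + 4.1132 + 0.0001 = 3210.3073
Convert to base 2: log2(595!) = 3210.3073 / ln 2 = 3210.3073 / 0.69314718 = 4631.4944
ceil(4631.4944) = 4632


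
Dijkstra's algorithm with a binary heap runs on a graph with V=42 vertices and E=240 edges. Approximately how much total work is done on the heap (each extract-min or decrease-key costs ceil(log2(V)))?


Dijkstra with a binary heap: each vertex is extracted once, each edge may relax once.
Each heap operation costs O(log V).
V + E = 42 + 240 = 282
ceil(log2(42)) = 6 (since 2^5 = 32 < 42 <= 64 = 2^6)
Total heap work = (V+E) * ceil(log2(V)) = 282 * 6 = 1692


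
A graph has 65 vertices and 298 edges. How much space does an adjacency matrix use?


Adjacency matrix: V x V grid of entries
Space = V^2 = 65^2 = 65 * 65 = 4225


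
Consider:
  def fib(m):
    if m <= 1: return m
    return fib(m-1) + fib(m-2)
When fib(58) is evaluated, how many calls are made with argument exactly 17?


Let N(m) = number of times fib(m) is called while evaluating fib(58).
N(58) = 1 (the initial call).
N(57) = 1 (only fib(58) calls it).
For 1 <= m <= 56: fib(m) is called by fib(m+1) and fib(m+2), so
  N(m) = N(m+1) + N(m+2).
fib(0) is called only by fib(2), so N(0) = N(2).
Walk down from m=58:
  N(58)=1, N(57)=1, N(56)=2, N(55)=3, N(54)=5, N(53)=8, N(52)=13, N(51)=21, N(50)=34, N(49)=55, N(48)=89, N(47)=144, N(46)=233, N(45)=377, N(44)=610, N(43)=987, N(42)=1597, N(41)=2584, N(40)=4181, N(39)=6765, N(38)=10946, N(37)=17711, N(36)=28657, N(35)=46368, N(34)=75025, N(33)=121393, N(32)=196418, N(31)=317811, N(30)=514229, N(29)=832040, N(28)=1346269, N(27)=2178309, N(26)=3524578, N(25)=5702887, N(24)=9227465, N(23)=14930352, N(22)=24157817, N(21)=39088169, N(20)=63245986, N(19)=102334155, N(18)=165580141, N(17)=267914296
N(17) = 267914296


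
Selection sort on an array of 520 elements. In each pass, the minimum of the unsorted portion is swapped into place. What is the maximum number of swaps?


Selection sort performs one swap per pass:
  Pass 1: find min in positions 0 to 519, swap with position 0
  Pass 2: find min in positions 1 to 519, swap with position 1
  Pass 3: find min in positions 2 to 519, swap with position 2
  Pass 4: find min in positions 3 to 519, swap with position 3
  Pass 5: find min in positions 4 to 519, swap with position 4
  ... (514 more passes)
Total passes (and swaps) = n - 1 = 520 - 1 = 519


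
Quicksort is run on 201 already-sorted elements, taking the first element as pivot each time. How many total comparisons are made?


Sum of comparisons per partition:
200 + 199 + ... + 1 + 0
= 201 * (201 - 1) / 2
= 201 * 200 / 2
= 20100


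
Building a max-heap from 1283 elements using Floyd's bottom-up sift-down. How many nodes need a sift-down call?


In a heap of 1283 elements (0-indexed array):
  Last element index: 1282
  Parent of last element: floor((1282 - 1) / 2) = 640
  Internal nodes: indices 0 to 640
  Count = floor(1283/2) = 641


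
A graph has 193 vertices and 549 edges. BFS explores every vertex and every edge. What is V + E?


A full BFS traversal dequeues each vertex once and examines each edge once.
Vertex visits: 193
Edge visits: 549
V + E = 193 + 549 = 742


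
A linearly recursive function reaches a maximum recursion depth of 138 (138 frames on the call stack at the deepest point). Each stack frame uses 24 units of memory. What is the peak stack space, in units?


Maximum recursion depth = 138 frames
Memory per frame = 24 units
Total stack space = depth * frame_size
= 138 * 24 = 3312


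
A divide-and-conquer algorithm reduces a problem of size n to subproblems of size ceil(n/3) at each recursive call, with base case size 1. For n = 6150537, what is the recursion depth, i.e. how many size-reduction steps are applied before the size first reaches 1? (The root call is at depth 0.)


Each step divides the size by 3 (rounding up); after k steps the size is ceil(n/3^k), which equals 1 exactly when 3^k >= n.
So the depth is the smallest k with 3^k >= 6150537, i.e. ceil(log_3(6150537)).
3^14 = 4782969 < 6150537 <= 14348907 = 3^15
Recursion depth = 15


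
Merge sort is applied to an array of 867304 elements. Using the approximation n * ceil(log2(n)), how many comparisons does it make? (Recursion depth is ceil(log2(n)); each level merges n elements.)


Merge sort divides the array into halves recursively.
Number of levels = ceil(log2(867304)) = 20
At each level, approximately n = 867304 comparisons are needed for merging.
Total comparisons ~ n * ceil(log2(n)) = 867304 * 20 = 17346080


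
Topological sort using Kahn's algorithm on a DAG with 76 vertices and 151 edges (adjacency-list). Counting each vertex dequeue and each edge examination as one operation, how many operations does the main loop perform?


Kahn's algorithm:
  1. Compute in-degrees: O(V + E)
  2. Process queue: each vertex dequeued once (O(V))
     each edge examined once (O(E))
Total = V + E = 76 + 151 = 227


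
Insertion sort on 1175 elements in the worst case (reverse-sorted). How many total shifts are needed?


In the worst case (reverse-sorted), each element shifts past all previous:
  Element 1: 1 shifts
  Element 2: 2 shifts
  Element 3: 3 shifts
  Element 4: 4 shifts
  Element 5: 5 shifts
  ...
  Element 1174: 1174 shifts
Total = 1 + 2 + ... + 1174
= 1175*(1175-1)/2 = 689725


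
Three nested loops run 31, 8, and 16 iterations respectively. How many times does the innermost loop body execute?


Loop 1 (outermost): 31 iterations
Loop 2 (middle): 8 iterations per outer
Loop 3 (innermost): 16 iterations per middle
Total = 31 * 8 * 16 = 3968


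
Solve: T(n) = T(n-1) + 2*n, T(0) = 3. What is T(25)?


Expanding the recurrence:
T(25) = T(24) + 2*25
       = T(23) + 2*24 + 2*25
       ...
       = T(0) + 2*(1 + 2 + ... + 25)
       = 3 + 2 * 25*26/2
       = 3 + 2 * 325
       = 3 + 650 = 653


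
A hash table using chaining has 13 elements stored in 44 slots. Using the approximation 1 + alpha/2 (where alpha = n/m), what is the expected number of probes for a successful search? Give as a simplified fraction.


Load factor alpha = n/m = 13/44
Expected probes = 1 + alpha/2 = 1 + 13/(2*44)
= 1 + 13/88
= 88/88 + 13/88
= 101/88


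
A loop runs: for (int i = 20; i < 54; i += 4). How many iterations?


Loop starts at i = 20, increments by 4, stops when i >= 54.
Number of iterations = ceil((54 - 20) / 4)
= ceil(34 / 4)
= 9


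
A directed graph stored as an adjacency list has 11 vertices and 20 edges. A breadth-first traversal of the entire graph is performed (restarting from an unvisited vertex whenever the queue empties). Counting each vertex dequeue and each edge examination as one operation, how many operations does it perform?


A full BFS traversal dequeues each vertex once and examines each edge once.
Vertex visits: 11
Edge visits: 20
V + E = 11 + 20 = 31


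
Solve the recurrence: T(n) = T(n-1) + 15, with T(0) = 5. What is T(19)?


Unrolling the recurrence:
T(19) = T(18) + 15
       = T(17) + 15 + 15
       = T(16) + 15*3
       ...
       = T(0) + 15*19
       = 5 + 285 = 290


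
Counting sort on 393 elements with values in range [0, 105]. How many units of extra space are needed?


Output array size: 393 (to store sorted result)
Count array size: 106 (one slot per possible value, range 0 to 105)
Total extra space = 393 + 106 = 499


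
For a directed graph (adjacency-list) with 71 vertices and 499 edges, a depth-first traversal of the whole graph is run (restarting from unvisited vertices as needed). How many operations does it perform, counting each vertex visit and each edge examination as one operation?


A full DFS traversal visits each vertex once and examines each edge once.
V = 71
E = 499
Sum = 71 + 499 = 570


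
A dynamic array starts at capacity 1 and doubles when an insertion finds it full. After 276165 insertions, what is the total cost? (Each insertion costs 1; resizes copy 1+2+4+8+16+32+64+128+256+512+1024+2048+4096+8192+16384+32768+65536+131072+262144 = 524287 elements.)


Insertion cost: 276165 (one per element)
Resizes occur just before inserting elements 2, 3, 5, 9, ...
Elements copied at each resize: 1 + 2 + 4 + 8 + 16 + 32 + 64 + 128 + 256 + 512 + 1024 + 2048 + 4096 + 8192 + 16384 + 32768 + 65536 + 131072 + 262144
Sum of copies = 524287 (geometric series: 2^k - 1)
Total = 276165 + 524287 = 800452


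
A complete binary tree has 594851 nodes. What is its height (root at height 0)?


In a complete binary tree, level k holds nodes 2^k .. 2^(k+1)-1 (1-indexed).
Height = floor(log2(n)) = floor(log2(594851)) = 19
Check: 2^19 = 524288 <= 594851 < 1048576 = 2^20


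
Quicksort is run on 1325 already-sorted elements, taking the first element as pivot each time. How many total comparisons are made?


Sum of comparisons per partition:
1324 + 1323 + ... + 1 + 0
= 1325 * (1325 - 1) / 2
= 1325 * 1324 / 2
= 877150


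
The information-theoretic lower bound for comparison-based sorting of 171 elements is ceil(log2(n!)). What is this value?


A binary decision tree of height h has at most 2^h leaves and needs at least n! of them, so h >= ceil(log2(n!)).
171! is far too large to multiply out, so use Stirling's series:
  ln(n!) ~ n ln n - n + (1/2) ln(2 pi n) + 1/(12n)  (error below 1/(360 n^3), negligible here)
  ln(171) = 5.1416636
  n ln n = 171 * 5.1416636 = 879.2245
  (1/2) ln(2 pi * 171) = (1/2) ln(1074.4247) = 3.4898
  1/(12*171) = 0.0005
  ln(171!) ~ 879.2245 - 171 + 3.4898 + 0.0005 = 711.7148
Convert to base 2: log2(171!) = 711.7148 / ln 2 = 711.7148 / 0.69314718 = 1026.7874
ceil(1026.7874) = 1027


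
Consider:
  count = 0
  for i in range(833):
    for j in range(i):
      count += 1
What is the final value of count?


For each i, the inner loop runs i times:
  i=0: inner runs 0 times
  i=1: inner runs 1 time
  i=2: inner runs 2 times
  i=3: inner runs 3 times
  i=4: inner runs 4 times
  i=5: inner runs 5 times
  i=6: inner runs 6 times
  i=7: inner runs 7 times
  ...
Total = 0 + 1 + 2 + ... + 832 = 833*(833-1)/2 = 346528


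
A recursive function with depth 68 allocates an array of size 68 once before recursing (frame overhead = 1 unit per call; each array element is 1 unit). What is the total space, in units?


Array allocation: 68 units (allocated once)
Stack frames: 68 deep * 1 per frame = 68 units
Total = 68 + 68 = 136


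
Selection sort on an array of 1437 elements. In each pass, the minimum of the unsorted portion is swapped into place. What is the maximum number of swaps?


Selection sort performs one swap per pass:
  Pass 1: find min in positions 0 to 1436, swap with position 0
  Pass 2: find min in positions 1 to 1436, swap with position 1
  Pass 3: find min in positions 2 to 1436, swap with position 2
  Pass 4: find min in positions 3 to 1436, swap with position 3
  Pass 5: find min in positions 4 to 1436, swap with position 4
  ... (1431 more passes)
Total passes (and swaps) = n - 1 = 1437 - 1 = 1436


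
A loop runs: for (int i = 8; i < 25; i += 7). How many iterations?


Loop starts at i = 8, increments by 7, stops when i >= 25.
Number of iterations = ceil((25 - 8) / 7)
= ceil(17 / 7)
= 3


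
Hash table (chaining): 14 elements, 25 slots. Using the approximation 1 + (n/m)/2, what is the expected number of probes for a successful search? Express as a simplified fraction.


Computing expected probes:
alpha = 14/25
= 1 + alpha/2
= 1 + 14/(2*25)
= (2*25 + 14) / (2*25)
= 64/50 = 32/25


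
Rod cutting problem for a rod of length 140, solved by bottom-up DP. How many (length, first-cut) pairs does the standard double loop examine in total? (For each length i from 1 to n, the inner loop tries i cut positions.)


For each subproblem length i = 1..140, the inner loop considers i possible first cuts.
Total = 1 + 2 + ... + 140
= 140*(140+1)/2
= 140*141/2 = 9870


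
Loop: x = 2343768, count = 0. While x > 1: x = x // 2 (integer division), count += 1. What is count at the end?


The variable x halves each step:
x = 2343768 -> 1171884 -> 585942 -> 292971 -> 146485 -> 73242 -> 36621 -> 18310 -> 9155 -> 4577 -> 2288 -> 1144 -> 572 -> 286 -> 143 -> 71 -> 35 -> 17 -> 8 -> 4 -> 2 -> 1
Number of halvings = floor(log2(2343768)) = 21


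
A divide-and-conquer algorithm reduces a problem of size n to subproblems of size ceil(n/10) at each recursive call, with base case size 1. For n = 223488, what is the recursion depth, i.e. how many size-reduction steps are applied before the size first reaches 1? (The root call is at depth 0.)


Each step divides the size by 10 (rounding up); after k steps the size is ceil(n/10^k), which equals 1 exactly when 10^k >= n.
So the depth is the smallest k with 10^k >= 223488, i.e. ceil(log_10(223488)).
10^5 = 100000 < 223488 <= 1000000 = 10^6
Recursion depth = 6


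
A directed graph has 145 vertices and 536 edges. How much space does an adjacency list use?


Adjacency list: one list head per vertex + one entry per edge
Vertex heads: 145
Edge entries: 536
Total = 145 + 536 = 681


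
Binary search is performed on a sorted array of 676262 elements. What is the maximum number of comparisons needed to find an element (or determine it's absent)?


Binary search halves the search space each comparison:
  Step 1: search space = 676262 -> 338131
  Step 2: search space = 338131 -> 169065
  Step 3: search space = 169065 -> 84532
  Step 4: search space = 84532 -> 42266
  Step 5: search space = 42266 -> 21133
  Step 6: search space = 21133 -> 10566
  Step 7: search space = 10566 -> 5283
  Step 8: search space = 5283 -> 2641
  Step 9: search space = 2641 -> 1320
  Step 10: search space = 1320 -> 660
  Step 11: search space = 660 -> 330
  Step 12: search space = 330 -> 165
  Step 13: search space = 165 -> 82
  Step 14: search space = 82 -> 41
  Step 15: search space = 41 -> 20
  Step 16: search space = 20 -> 10
  Step 17: search space = 10 -> 5
  Step 18: search space = 5 -> 2
  Step 19: search space = 2 -> 1
  Step 20: search space = 1 (final check)
Maximum comparisons = floor(log2(676262)) + 1 = 19 + 1 = 20


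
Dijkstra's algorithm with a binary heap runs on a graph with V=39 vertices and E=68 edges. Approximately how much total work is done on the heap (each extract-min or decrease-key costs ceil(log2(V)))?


Dijkstra with a binary heap: each vertex is extracted once, each edge may relax once.
Each heap operation costs O(log V).
V + E = 39 + 68 = 107
ceil(log2(39)) = 6 (since 2^5 = 32 < 39 <= 64 = 2^6)
Total heap work = (V+E) * ceil(log2(V)) = 107 * 6 = 642


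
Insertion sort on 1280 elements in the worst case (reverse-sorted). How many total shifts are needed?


In the worst case (reverse-sorted), each element shifts past all previous:
  Element 1: 1 shifts
  Element 2: 2 shifts
  Element 3: 3 shifts
  Element 4: 4 shifts
  Element 5: 5 shifts
  ...
  Element 1279: 1279 shifts
Total = 1 + 2 + ... + 1279
= 1280*(1280-1)/2 = 818560


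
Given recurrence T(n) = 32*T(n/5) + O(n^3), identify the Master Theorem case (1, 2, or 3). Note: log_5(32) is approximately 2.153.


Master Theorem parameters: a=32, b=5, c=3
log_b(a) = 2.153
Compare b^c with a: 5^3 = 125 > 32, so c > log_b(a).
Comparing c=3 vs log_b(a)=2.153:
3 > 2.153 => Case 3
Result: T(n) = O(n^3)
Master Theorem case = 3


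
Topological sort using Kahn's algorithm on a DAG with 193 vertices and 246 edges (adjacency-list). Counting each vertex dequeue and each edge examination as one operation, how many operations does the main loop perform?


Kahn's algorithm:
  1. Compute in-degrees: O(V + E)
  2. Process queue: each vertex dequeued once (O(V))
     each edge examined once (O(E))
Total = V + E = 193 + 246 = 439


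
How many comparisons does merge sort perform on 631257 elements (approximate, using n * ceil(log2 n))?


Recursion depth: ceil(log2(631257)) = 20
Each recursion level merges n = 631257 elements
Total = 631257 * 20 = 12625140


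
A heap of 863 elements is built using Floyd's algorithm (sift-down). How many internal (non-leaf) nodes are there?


Leaf nodes occupy roughly half the array.
Sift-down is called for each internal node, starting from the last one.
Internal nodes = floor(n/2) = floor(863/2) = 431


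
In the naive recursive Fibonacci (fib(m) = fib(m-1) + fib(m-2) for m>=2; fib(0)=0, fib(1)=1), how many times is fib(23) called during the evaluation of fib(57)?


Let N(m) = number of times fib(m) is called while evaluating fib(57).
N(57) = 1 (the initial call).
N(56) = 1 (only fib(57) calls it).
For 1 <= m <= 55: fib(m) is called by fib(m+1) and fib(m+2), so
  N(m) = N(m+1) + N(m+2).
fib(0) is called only by fib(2), so N(0) = N(2).
Walk down from m=57:
  N(57)=1, N(56)=1, N(55)=2, N(54)=3, N(53)=5, N(52)=8, N(51)=13, N(50)=21, N(49)=34, N(48)=55, N(47)=89, N(46)=144, N(45)=233, N(44)=377, N(43)=610, N(42)=987, N(41)=1597, N(40)=2584, N(39)=4181, N(38)=6765, N(37)=10946, N(36)=17711, N(35)=28657, N(34)=46368, N(33)=75025, N(32)=121393, N(31)=196418, N(30)=317811, N(29)=514229, N(28)=832040, N(27)=1346269, N(26)=2178309, N(25)=3524578, N(24)=5702887, N(23)=9227465
N(23) = 9227465


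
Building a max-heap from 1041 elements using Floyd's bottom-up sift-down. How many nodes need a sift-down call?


In a heap of 1041 elements (0-indexed array):
  Last element index: 1040
  Parent of last element: floor((1040 - 1) / 2) = 519
  Internal nodes: indices 0 to 519
  Count = floor(1041/2) = 520


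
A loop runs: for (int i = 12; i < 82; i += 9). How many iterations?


Loop starts at i = 12, increments by 9, stops when i >= 82.
Number of iterations = ceil((82 - 12) / 9)
= ceil(70 / 9)
= 8


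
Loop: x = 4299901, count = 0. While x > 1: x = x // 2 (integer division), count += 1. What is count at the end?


The variable x halves each step:
x = 4299901 -> 2149950 -> 1074975 -> 537487 -> 268743 -> 134371 -> 67185 -> 33592 -> 16796 -> 8398 -> 4199 -> 2099 -> 1049 -> 524 -> 262 -> 131 -> 65 -> 32 -> 16 -> 8 -> 4 -> 2 -> 1
Number of halvings = floor(log2(4299901)) = 22


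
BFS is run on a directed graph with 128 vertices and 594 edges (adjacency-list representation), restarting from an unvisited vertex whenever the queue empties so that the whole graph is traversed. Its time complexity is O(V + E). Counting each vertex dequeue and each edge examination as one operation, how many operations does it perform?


A full BFS traversal dequeues each vertex exactly once and examines each directed edge exactly once.
V = 128 (vertex processing cost)
E = 594 (edge examination cost)
Total operations proportional to V + E = 128 + 594 = 722


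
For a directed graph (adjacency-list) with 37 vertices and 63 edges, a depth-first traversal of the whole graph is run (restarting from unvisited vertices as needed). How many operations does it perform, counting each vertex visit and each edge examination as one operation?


A full DFS traversal visits each vertex once and examines each edge once.
V = 37
E = 63
Sum = 37 + 63 = 100


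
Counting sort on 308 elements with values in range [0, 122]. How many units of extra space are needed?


Output array size: 308 (to store sorted result)
Count array size: 123 (one slot per possible value, range 0 to 122)
Total extra space = 308 + 123 = 431


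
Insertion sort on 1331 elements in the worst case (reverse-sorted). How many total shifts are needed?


In the worst case (reverse-sorted), each element shifts past all previous:
  Element 1: 1 shifts
  Element 2: 2 shifts
  Element 3: 3 shifts
  Element 4: 4 shifts
  Element 5: 5 shifts
  ...
  Element 1330: 1330 shifts
Total = 1 + 2 + ... + 1330
= 1331*(1331-1)/2 = 885115


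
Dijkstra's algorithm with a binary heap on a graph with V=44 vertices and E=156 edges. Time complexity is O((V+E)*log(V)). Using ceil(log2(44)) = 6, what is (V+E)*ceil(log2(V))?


Dijkstra with a binary heap: each vertex is extracted once, each edge may relax once.
Each heap operation costs O(log V).
V + E = 44 + 156 = 200
ceil(log2(44)) = 6 (since 2^5 = 32 < 44 <= 64 = 2^6)
Total heap work = (V+E) * ceil(log2(V)) = 200 * 6 = 1200


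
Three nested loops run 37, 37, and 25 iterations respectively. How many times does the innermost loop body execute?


Loop 1 (outermost): 37 iterations
Loop 2 (middle): 37 iterations per outer
Loop 3 (innermost): 25 iterations per middle
Total = 37 * 37 * 25 = 34225


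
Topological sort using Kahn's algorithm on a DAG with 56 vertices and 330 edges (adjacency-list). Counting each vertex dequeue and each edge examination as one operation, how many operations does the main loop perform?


Kahn's algorithm:
  1. Compute in-degrees: O(V + E)
  2. Process queue: each vertex dequeued once (O(V))
     each edge examined once (O(E))
Total = V + E = 56 + 330 = 386


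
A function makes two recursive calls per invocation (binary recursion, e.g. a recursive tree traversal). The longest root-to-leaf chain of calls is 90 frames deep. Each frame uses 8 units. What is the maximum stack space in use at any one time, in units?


Binary recursion: the two calls run one after the other, so only one root-to-leaf chain of frames is on the stack at a time.
Maximum depth (longest chain) = 90 frames
Each frame = 8 units
Max stack space = 90 * 8 = 720


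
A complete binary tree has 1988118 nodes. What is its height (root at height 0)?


In a complete binary tree, level k holds nodes 2^k .. 2^(k+1)-1 (1-indexed).
Height = floor(log2(n)) = floor(log2(1988118)) = 20
Check: 2^20 = 1048576 <= 1988118 < 2097152 = 2^21


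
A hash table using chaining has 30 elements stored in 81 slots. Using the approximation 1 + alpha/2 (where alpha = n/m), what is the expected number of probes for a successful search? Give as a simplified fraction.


Load factor alpha = n/m = 30/81
Expected probes = 1 + alpha/2 = 1 + 30/(2*81)
= 1 + 30/162
= 162/162 + 30/162
= 192/162
Simplify: 32/27


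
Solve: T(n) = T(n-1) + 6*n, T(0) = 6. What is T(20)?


Expanding the recurrence:
T(20) = T(19) + 6*20
       = T(18) + 6*19 + 6*20
       ...
       = T(0) + 6*(1 + 2 + ... + 20)
       = 6 + 6 * 20*21/2
       = 6 + 6 * 210
       = 6 + 1260 = 1266


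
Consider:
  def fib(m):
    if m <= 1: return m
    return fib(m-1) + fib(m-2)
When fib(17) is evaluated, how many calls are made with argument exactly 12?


Let N(m) = number of times fib(m) is called while evaluating fib(17).
N(17) = 1 (the initial call).
N(16) = 1 (only fib(17) calls it).
For 1 <= m <= 15: fib(m) is called by fib(m+1) and fib(m+2), so
  N(m) = N(m+1) + N(m+2).
fib(0) is called only by fib(2), so N(0) = N(2).
Walk down from m=17:
  N(17)=1, N(16)=1, N(15)=2, N(14)=3, N(13)=5, N(12)=8
N(12) = 8


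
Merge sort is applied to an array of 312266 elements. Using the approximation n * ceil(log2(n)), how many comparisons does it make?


Merge sort divides the array into halves recursively.
Number of levels = ceil(log2(312266)) = 19
At each level, approximately n = 312266 comparisons are needed for merging.
Total comparisons ~ n * ceil(log2(n)) = 312266 * 19 = 5933054


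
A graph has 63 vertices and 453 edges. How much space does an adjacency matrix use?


Adjacency matrix: V x V grid of entries
Space = V^2 = 63^2 = 63 * 63 = 3969


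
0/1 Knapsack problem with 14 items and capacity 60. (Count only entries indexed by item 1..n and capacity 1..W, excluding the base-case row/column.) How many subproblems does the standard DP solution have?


The DP table is indexed by (item, capacity).
Rows: 14 items
Columns: 60 capacity values (1 to W)
Total subproblems = 14 * 60 = 840


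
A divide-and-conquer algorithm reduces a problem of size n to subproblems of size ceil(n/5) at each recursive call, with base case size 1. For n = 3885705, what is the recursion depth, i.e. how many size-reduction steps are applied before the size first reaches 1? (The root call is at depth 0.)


Each step divides the size by 5 (rounding up); after k steps the size is ceil(n/5^k), which equals 1 exactly when 5^k >= n.
So the depth is the smallest k with 5^k >= 3885705, i.e. ceil(log_5(3885705)).
5^9 = 1953125 < 3885705 <= 9765625 = 5^10
Recursion depth = 10


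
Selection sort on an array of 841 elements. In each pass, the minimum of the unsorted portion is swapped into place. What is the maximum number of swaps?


Selection sort performs one swap per pass:
  Pass 1: find min in positions 0 to 840, swap with position 0
  Pass 2: find min in positions 1 to 840, swap with position 1
  Pass 3: find min in positions 2 to 840, swap with position 2
  Pass 4: find min in positions 3 to 840, swap with position 3
  Pass 5: find min in positions 4 to 840, swap with position 4
  ... (835 more passes)
Total passes (and swaps) = n - 1 = 841 - 1 = 840


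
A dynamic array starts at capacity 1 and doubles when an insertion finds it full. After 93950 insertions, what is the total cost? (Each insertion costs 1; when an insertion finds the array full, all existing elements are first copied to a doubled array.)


Insertion cost: 93950 (one per element)
Resizes occur just before inserting elements 2, 3, 5, 9, ...
Elements copied at each resize: 1 + 2 + 4 + 8 + 16 + 32 + 64 + 128 + 256 + 512 + 1024 + 2048 + 4096 + 8192 + 16384 + 32768 + 65536
Sum of copies = 131071 (geometric series: 2^k - 1)
Total = 93950 + 131071 = 225021


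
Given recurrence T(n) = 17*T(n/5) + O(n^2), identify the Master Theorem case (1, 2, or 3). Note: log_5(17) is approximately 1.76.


Master Theorem parameters: a=17, b=5, c=2
log_b(a) = 1.76
Compare b^c with a: 5^2 = 25 > 17, so c > log_b(a).
Comparing c=2 vs log_b(a)=1.76:
2 > 1.76 => Case 3
Result: T(n) = O(n^2)
Master Theorem case = 3


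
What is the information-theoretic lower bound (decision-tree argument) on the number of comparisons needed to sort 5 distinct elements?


A binary decision tree of height h has at most 2^h leaves and needs at least n! of them, so h >= ceil(log2(n!)).
Compute 5! as a running product:
  x2 = 2, x3 = 6, x4 = 24, x5 = 120
5! = 120
Bracket between powers of 2:
  2^6 = 64 < 120 <= 128 = 2^7
So ceil(log2(5!)) = 7


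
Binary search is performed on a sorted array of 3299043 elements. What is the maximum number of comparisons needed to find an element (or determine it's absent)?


Binary search halves the search space each comparison:
  Step 1: search space = 3299043 -> 1649521
  Step 2: search space = 1649521 -> 824760
  Step 3: search space = 824760 -> 412380
  Step 4: search space = 412380 -> 206190
  Step 5: search space = 206190 -> 103095
  Step 6: search space = 103095 -> 51547
  Step 7: search space = 51547 -> 25773
  Step 8: search space = 25773 -> 12886
  Step 9: search space = 12886 -> 6443
  Step 10: search space = 6443 -> 3221
  Step 11: search space = 3221 -> 1610
  Step 12: search space = 1610 -> 805
  Step 13: search space = 805 -> 402
  Step 14: search space = 402 -> 201
  Step 15: search space = 201 -> 100
  Step 16: search space = 100 -> 50
  Step 17: search space = 50 -> 25
  Step 18: search space = 25 -> 12
  Step 19: search space = 12 -> 6
  Step 20: search space = 6 -> 3
  Step 21: search space = 3 -> 1
  Step 22: search space = 1 (final check)
Maximum comparisons = floor(log2(3299043)) + 1 = 21 + 1 = 22


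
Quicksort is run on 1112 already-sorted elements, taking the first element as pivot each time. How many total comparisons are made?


Sum of comparisons per partition:
1111 + 1110 + ... + 1 + 0
= 1112 * (1112 - 1) / 2
= 1112 * 1111 / 2
= 617716


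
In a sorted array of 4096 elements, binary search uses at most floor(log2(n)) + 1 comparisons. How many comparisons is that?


Halving sequence: 4096 -> 2048 -> 1024 -> 512 -> 256 -> 128 -> 64 -> 32 -> 16 -> 8 -> 4 -> 2 -> 1
Number of halvings = 12
Max comparisons = 12 + 1 = 13


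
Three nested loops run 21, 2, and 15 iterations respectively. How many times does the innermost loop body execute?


Loop 1 (outermost): 21 iterations
Loop 2 (middle): 2 iterations per outer
Loop 3 (innermost): 15 iterations per middle
Total = 21 * 2 * 15 = 630


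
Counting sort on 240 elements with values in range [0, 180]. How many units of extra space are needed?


Output array size: 240 (to store sorted result)
Count array size: 181 (one slot per possible value, range 0 to 180)
Total extra space = 240 + 181 = 421


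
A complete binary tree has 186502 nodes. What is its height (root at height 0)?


In a complete binary tree, level k holds nodes 2^k .. 2^(k+1)-1 (1-indexed).
Height = floor(log2(n)) = floor(log2(186502)) = 17
Check: 2^17 = 131072 <= 186502 < 262144 = 2^18


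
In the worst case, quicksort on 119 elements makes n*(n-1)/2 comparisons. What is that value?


Sum of comparisons per partition:
118 + 117 + ... + 1 + 0
= 119 * (119 - 1) / 2
= 119 * 118 / 2
= 7021


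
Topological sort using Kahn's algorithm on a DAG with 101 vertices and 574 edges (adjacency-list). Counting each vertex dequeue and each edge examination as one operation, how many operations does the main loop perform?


Kahn's algorithm:
  1. Compute in-degrees: O(V + E)
  2. Process queue: each vertex dequeued once (O(V))
     each edge examined once (O(E))
Total = V + E = 101 + 574 = 675


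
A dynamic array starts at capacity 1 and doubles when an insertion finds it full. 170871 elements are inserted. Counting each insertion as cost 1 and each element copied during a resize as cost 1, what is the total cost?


n = 170871
Insertion costs: 170871
Resizes copy 1, 2, 4, ... up to the largest power of 2 that is <= n-1 = 170870, i.e. 131072.
Copy costs = 1 + 2 + 4 + 8 + 16 + 32 + 64 + 128 + 256 + 512 + 1024 + 2048 + 4096 + 8192 + 16384 + 32768 + 65536 + 131072 = 262143
Total = 170871 + 262143 = 433014


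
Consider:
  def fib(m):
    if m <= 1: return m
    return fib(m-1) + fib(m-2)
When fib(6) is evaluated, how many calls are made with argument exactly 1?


Let N(m) = number of times fib(m) is called while evaluating fib(6).
N(6) = 1 (the initial call).
N(5) = 1 (only fib(6) calls it).
For 1 <= m <= 4: fib(m) is called by fib(m+1) and fib(m+2), so
  N(m) = N(m+1) + N(m+2).
fib(0) is called only by fib(2), so N(0) = N(2).
Walk down from m=6:
  N(6)=1, N(5)=1, N(4)=2, N(3)=3, N(2)=5, N(1)=8
N(1) = 8


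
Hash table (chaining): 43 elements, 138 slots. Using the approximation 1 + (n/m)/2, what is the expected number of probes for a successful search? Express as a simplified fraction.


Computing expected probes:
alpha = 43/138
= 1 + alpha/2
= 1 + 43/(2*138)
= (2*138 + 43) / (2*138)
= 319/276


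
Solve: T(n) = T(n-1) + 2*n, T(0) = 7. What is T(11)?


Expanding the recurrence:
T(11) = T(10) + 2*11
       = T(9) + 2*10 + 2*11
       ...
       = T(0) + 2*(1 + 2 + ... + 11)
       = 7 + 2 * 11*12/2
       = 7 + 2 * 66
       = 7 + 132 = 139


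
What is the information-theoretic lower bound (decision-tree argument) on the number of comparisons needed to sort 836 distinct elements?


A binary decision tree of height h has at most 2^h leaves and needs at least n! of them, so h >= ceil(log2(n!)).
836! is far too large to multiply out, so use Stirling's series:
  ln(n!) ~ n ln n - n + (1/2) ln(2 pi n) + 1/(12n)  (error below 1/(360 n^3), negligible here)
  ln(836) = 6.7286286
  n ln n = 836 * 6.7286286 = 5625.1335
  (1/2) ln(2 pi * 836) = (1/2) ln(5252.7429) = 4.2833
  1/(12*836) = 0.0001
  ln(836!) ~ 5625.1335 - 836 + 4.2833 + 0.0001 = 4793.4169
Convert to base 2: log2(836!) = 4793.4169 / ln 2 = 4793.4169 / 0.69314718 = 6915.4388
ceil(6915.4388) = 6916


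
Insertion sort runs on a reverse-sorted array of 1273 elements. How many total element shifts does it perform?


Sum of shifts = 1 + 2 + 3 + ... + 1272
= 1273 * 1272 / 2
= 1619256 / 2
= 809628


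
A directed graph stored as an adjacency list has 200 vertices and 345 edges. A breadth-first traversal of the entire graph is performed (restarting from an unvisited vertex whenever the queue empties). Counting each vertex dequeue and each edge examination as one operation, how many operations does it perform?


A full BFS traversal dequeues each vertex once and examines each edge once.
Vertex visits: 200
Edge visits: 345
V + E = 200 + 345 = 545


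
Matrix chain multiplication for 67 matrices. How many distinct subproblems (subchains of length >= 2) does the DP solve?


Subproblems are indexed by (i, j) where i < j.
Number of such pairs = n*(n-1)/2
= 67 * 66 / 2
= 2211


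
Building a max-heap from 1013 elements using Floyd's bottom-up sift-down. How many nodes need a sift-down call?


In a heap of 1013 elements (0-indexed array):
  Last element index: 1012
  Parent of last element: floor((1012 - 1) / 2) = 505
  Internal nodes: indices 0 to 505
  Count = floor(1013/2) = 506


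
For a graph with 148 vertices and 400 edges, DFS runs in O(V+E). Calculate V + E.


A full DFS traversal visits each vertex once and examines each edge once.
V = 148
E = 400
Sum = 148 + 400 = 548


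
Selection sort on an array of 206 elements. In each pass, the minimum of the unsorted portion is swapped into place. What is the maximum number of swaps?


Selection sort performs one swap per pass:
  Pass 1: find min in positions 0 to 205, swap with position 0
  Pass 2: find min in positions 1 to 205, swap with position 1
  Pass 3: find min in positions 2 to 205, swap with position 2
  Pass 4: find min in positions 3 to 205, swap with position 3
  Pass 5: find min in positions 4 to 205, swap with position 4
  ... (200 more passes)
Total passes (and swaps) = n - 1 = 206 - 1 = 205


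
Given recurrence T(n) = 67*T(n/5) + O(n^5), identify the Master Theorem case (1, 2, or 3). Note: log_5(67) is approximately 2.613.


Master Theorem parameters: a=67, b=5, c=5
log_b(a) = 2.613
Compare b^c with a: 5^5 = 3125 > 67, so c > log_b(a).
Comparing c=5 vs log_b(a)=2.613:
5 > 2.613 => Case 3
Result: T(n) = O(n^5)
Master Theorem case = 3


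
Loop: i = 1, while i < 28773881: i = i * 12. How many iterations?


i multiplies by 12 each step:
i = 1 -> 12 -> 144 -> 1728 -> 20736 -> 248832 -> 2985984 -> 35831808 (stop)
Iterations = ceil(log_12(28773881)) = 7


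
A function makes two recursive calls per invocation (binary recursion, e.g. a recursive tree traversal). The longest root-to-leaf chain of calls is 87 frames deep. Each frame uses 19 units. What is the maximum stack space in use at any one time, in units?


Binary recursion: the two calls run one after the other, so only one root-to-leaf chain of frames is on the stack at a time.
Maximum depth (longest chain) = 87 frames
Each frame = 19 units
Max stack space = 87 * 19 = 1653


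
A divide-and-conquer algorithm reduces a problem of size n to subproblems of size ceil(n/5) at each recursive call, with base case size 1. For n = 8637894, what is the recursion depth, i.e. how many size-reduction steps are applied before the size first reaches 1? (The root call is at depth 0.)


Each step divides the size by 5 (rounding up); after k steps the size is ceil(n/5^k), which equals 1 exactly when 5^k >= n.
So the depth is the smallest k with 5^k >= 8637894, i.e. ceil(log_5(8637894)).
5^9 = 1953125 < 8637894 <= 9765625 = 5^10
Recursion depth = 10


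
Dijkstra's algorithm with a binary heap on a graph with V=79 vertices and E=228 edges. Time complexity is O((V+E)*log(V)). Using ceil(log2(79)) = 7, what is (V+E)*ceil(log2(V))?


Dijkstra with a binary heap: each vertex is extracted once, each edge may relax once.
Each heap operation costs O(log V).
V + E = 79 + 228 = 307
ceil(log2(79)) = 7 (since 2^6 = 64 < 79 <= 128 = 2^7)
Total heap work = (V+E) * ceil(log2(V)) = 307 * 7 = 2149


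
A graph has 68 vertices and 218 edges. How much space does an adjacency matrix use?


Adjacency matrix: V x V grid of entries
Space = V^2 = 68^2 = 68 * 68 = 4624


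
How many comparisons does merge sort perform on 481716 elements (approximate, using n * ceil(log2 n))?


Recursion depth: ceil(log2(481716)) = 19
Each recursion level merges n = 481716 elements
Total = 481716 * 19 = 9152604


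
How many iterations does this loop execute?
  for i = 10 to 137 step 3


The loop variable i takes values starting at 10 and increments by 3 each iteration.
Sequence: i = 10, 13, 16, 19, 22, 25, 28, 31, 34, ...
The upper bound 137 is inclusive, so the count is floor((last - first) / step) + 1:
floor((137 - 10) / 3) + 1 = floor(127/3) + 1 = 42 + 1 = 43
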